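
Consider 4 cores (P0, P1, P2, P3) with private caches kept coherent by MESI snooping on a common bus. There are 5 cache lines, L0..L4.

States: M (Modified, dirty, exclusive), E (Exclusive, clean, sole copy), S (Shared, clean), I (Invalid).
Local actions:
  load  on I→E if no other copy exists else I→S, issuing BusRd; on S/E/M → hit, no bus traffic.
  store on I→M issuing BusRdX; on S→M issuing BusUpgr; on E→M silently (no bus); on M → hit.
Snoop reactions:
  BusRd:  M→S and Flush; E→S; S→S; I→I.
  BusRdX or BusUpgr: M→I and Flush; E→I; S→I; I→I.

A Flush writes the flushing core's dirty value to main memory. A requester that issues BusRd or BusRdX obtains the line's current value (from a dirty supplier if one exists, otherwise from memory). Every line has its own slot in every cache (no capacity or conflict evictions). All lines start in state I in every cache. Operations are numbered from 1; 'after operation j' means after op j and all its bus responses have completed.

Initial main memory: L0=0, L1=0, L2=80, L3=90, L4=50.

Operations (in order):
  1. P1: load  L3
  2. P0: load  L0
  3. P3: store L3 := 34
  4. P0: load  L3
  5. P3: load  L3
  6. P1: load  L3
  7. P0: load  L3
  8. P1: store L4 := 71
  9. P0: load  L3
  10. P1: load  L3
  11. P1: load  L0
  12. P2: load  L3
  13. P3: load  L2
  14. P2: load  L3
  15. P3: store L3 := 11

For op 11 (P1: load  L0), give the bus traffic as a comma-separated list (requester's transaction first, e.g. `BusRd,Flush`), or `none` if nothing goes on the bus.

1. P1: load  L3  bus=[BusRd]  L3: P0=I P1=E P2=I P3=I  mem[L3]=90
2. P0: load  L0  bus=[BusRd]  L0: P0=E P1=I P2=I P3=I  mem[L0]=0
3. P3: store L3 := 34  bus=[BusRdX]  L3: P0=I P1=I P2=I P3=M  mem[L3]=90
4. P0: load  L3  bus=[BusRd,Flush]  L3: P0=S P1=I P2=I P3=S  mem[L3]=34
5. P3: load  L3  bus=[-]  L3: P0=S P1=I P2=I P3=S  mem[L3]=34
6. P1: load  L3  bus=[BusRd]  L3: P0=S P1=S P2=I P3=S  mem[L3]=34
7. P0: load  L3  bus=[-]  L3: P0=S P1=S P2=I P3=S  mem[L3]=34
8. P1: store L4 := 71  bus=[BusRdX]  L4: P0=I P1=M P2=I P3=I  mem[L4]=50
9. P0: load  L3  bus=[-]  L3: P0=S P1=S P2=I P3=S  mem[L3]=34
10. P1: load  L3  bus=[-]  L3: P0=S P1=S P2=I P3=S  mem[L3]=34
11. P1: load  L0  bus=[BusRd]  L0: P0=S P1=S P2=I P3=I  mem[L0]=0
12. P2: load  L3  bus=[BusRd]  L3: P0=S P1=S P2=S P3=S  mem[L3]=34
13. P3: load  L2  bus=[BusRd]  L2: P0=I P1=I P2=I P3=E  mem[L2]=80
14. P2: load  L3  bus=[-]  L3: P0=S P1=S P2=S P3=S  mem[L3]=34
15. P3: store L3 := 11  bus=[BusUpgr]  L3: P0=I P1=I P2=I P3=M  mem[L3]=34

bus = BusRd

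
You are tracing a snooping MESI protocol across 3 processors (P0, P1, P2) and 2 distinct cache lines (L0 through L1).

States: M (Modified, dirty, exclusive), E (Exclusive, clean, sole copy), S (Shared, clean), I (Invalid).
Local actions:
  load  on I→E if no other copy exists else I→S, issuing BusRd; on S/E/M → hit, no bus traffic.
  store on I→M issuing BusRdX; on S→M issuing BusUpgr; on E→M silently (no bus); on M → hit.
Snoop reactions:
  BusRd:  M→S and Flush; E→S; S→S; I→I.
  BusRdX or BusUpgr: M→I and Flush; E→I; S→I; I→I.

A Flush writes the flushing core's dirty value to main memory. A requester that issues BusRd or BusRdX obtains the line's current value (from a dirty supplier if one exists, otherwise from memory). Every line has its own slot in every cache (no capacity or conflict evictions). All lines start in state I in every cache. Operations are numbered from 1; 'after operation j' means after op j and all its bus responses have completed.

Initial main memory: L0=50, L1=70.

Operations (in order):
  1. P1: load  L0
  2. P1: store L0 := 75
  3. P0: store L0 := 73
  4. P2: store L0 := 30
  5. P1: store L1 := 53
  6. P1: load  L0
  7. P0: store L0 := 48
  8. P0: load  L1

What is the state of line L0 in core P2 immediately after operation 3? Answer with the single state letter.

1. P1: load  L0  bus=[BusRd]  L0: P0=I P1=E P2=I  mem[L0]=50
2. P1: store L0 := 75  bus=[-]  L0: P0=I P1=M P2=I  mem[L0]=50
3. P0: store L0 := 73  bus=[BusRdX,Flush]  L0: P0=M P1=I P2=I  mem[L0]=75
4. P2: store L0 := 30  bus=[BusRdX,Flush]  L0: P0=I P1=I P2=M  mem[L0]=73
5. P1: store L1 := 53  bus=[BusRdX]  L1: P0=I P1=M P2=I  mem[L1]=70
6. P1: load  L0  bus=[BusRd,Flush]  L0: P0=I P1=S P2=S  mem[L0]=30
7. P0: store L0 := 48  bus=[BusRdX]  L0: P0=M P1=I P2=I  mem[L0]=30
8. P0: load  L1  bus=[BusRd,Flush]  L1: P0=S P1=S P2=I  mem[L1]=53

state = I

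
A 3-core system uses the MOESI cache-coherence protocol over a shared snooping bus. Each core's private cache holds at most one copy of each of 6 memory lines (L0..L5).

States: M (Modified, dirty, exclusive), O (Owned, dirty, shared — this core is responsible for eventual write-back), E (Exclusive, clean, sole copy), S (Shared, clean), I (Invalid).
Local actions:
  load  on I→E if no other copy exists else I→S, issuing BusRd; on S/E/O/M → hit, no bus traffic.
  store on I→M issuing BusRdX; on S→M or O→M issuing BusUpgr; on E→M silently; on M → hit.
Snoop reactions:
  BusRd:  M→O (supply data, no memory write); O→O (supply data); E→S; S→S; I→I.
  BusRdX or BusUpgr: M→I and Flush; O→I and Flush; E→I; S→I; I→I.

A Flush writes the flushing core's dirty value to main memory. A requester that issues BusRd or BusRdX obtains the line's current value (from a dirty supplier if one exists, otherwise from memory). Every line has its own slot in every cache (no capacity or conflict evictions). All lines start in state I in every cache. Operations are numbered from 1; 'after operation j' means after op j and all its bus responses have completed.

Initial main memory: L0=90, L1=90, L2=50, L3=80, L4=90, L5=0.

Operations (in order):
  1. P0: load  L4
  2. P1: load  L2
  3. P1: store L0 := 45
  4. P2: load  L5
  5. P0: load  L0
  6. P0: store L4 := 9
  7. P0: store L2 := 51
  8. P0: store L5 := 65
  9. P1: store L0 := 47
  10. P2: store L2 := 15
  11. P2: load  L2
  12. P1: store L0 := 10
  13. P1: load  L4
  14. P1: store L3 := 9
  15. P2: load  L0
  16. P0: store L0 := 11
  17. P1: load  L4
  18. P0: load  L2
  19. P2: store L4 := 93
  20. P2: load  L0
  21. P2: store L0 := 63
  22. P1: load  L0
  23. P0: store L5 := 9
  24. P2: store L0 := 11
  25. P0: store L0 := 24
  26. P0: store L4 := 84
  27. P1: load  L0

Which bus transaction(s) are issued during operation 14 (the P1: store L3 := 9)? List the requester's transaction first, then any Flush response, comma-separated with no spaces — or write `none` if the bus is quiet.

bus = BusRdX

step 1: P0: load  L4  ⟶  EII  (L4)  txn=BusRd  M[L4]=90
step 2: P1: load  L2  ⟶  IEI  (L2)  txn=BusRd  M[L2]=50
step 3: P1: store L0 := 45  ⟶  IMI  (L0)  txn=BusRdX  M[L0]=90
step 4: P2: load  L5  ⟶  IIE  (L5)  txn=BusRd  M[L5]=0
step 5: P0: load  L0  ⟶  SOI  (L0)  txn=BusRd  M[L0]=90
step 6: P0: store L4 := 9  ⟶  MII  (L4)  txn=∅  M[L4]=90
step 7: P0: store L2 := 51  ⟶  MII  (L2)  txn=BusRdX  M[L2]=50
step 8: P0: store L5 := 65  ⟶  MII  (L5)  txn=BusRdX  M[L5]=0
step 9: P1: store L0 := 47  ⟶  IMI  (L0)  txn=BusUpgr  M[L0]=90
step 10: P2: store L2 := 15  ⟶  IIM  (L2)  txn=BusRdX+Flush  M[L2]=51
step 11: P2: load  L2  ⟶  IIM  (L2)  txn=∅  M[L2]=51
step 12: P1: store L0 := 10  ⟶  IMI  (L0)  txn=∅  M[L0]=90
step 13: P1: load  L4  ⟶  OSI  (L4)  txn=BusRd  M[L4]=90
step 14: P1: store L3 := 9  ⟶  IMI  (L3)  txn=BusRdX  M[L3]=80
step 15: P2: load  L0  ⟶  IOS  (L0)  txn=BusRd  M[L0]=90
step 16: P0: store L0 := 11  ⟶  MII  (L0)  txn=BusRdX+Flush  M[L0]=10
step 17: P1: load  L4  ⟶  OSI  (L4)  txn=∅  M[L4]=90
step 18: P0: load  L2  ⟶  SIO  (L2)  txn=BusRd  M[L2]=51
step 19: P2: store L4 := 93  ⟶  IIM  (L4)  txn=BusRdX+Flush  M[L4]=9
step 20: P2: load  L0  ⟶  OIS  (L0)  txn=BusRd  M[L0]=10
step 21: P2: store L0 := 63  ⟶  IIM  (L0)  txn=BusUpgr+Flush  M[L0]=11
step 22: P1: load  L0  ⟶  ISO  (L0)  txn=BusRd  M[L0]=11
step 23: P0: store L5 := 9  ⟶  MII  (L5)  txn=∅  M[L5]=0
step 24: P2: store L0 := 11  ⟶  IIM  (L0)  txn=BusUpgr  M[L0]=11
step 25: P0: store L0 := 24  ⟶  MII  (L0)  txn=BusRdX+Flush  M[L0]=11
step 26: P0: store L4 := 84  ⟶  MII  (L4)  txn=BusRdX+Flush  M[L4]=93
step 27: P1: load  L0  ⟶  OSI  (L0)  txn=BusRd  M[L0]=11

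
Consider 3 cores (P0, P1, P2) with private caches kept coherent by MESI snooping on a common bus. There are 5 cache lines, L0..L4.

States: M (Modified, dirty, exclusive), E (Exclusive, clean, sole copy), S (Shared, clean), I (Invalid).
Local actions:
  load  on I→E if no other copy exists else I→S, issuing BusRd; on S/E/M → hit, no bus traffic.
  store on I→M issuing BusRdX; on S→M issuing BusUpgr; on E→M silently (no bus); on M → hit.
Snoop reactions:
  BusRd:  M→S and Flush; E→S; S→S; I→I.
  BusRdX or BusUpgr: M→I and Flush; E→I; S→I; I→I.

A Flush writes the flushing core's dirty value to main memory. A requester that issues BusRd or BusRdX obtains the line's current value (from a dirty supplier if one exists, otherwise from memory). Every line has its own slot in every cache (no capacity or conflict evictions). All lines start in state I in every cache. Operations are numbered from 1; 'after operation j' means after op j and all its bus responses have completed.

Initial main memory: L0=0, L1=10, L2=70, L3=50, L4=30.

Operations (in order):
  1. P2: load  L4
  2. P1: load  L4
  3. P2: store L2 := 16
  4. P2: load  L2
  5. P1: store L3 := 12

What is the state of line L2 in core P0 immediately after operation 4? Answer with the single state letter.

[1] P2: load  L4 | P0:I, P1:I, P2:E(30) | bus: BusRd
[2] P1: load  L4 | P0:I, P1:S(30), P2:S(30) | bus: BusRd
[3] P2: store L2 := 16 | P0:I, P1:I, P2:M(16) | bus: BusRdX
[4] P2: load  L2 | P0:I, P1:I, P2:M(16) | bus: none
[5] P1: store L3 := 12 | P0:I, P1:M(12), P2:I | bus: BusRdX

state = I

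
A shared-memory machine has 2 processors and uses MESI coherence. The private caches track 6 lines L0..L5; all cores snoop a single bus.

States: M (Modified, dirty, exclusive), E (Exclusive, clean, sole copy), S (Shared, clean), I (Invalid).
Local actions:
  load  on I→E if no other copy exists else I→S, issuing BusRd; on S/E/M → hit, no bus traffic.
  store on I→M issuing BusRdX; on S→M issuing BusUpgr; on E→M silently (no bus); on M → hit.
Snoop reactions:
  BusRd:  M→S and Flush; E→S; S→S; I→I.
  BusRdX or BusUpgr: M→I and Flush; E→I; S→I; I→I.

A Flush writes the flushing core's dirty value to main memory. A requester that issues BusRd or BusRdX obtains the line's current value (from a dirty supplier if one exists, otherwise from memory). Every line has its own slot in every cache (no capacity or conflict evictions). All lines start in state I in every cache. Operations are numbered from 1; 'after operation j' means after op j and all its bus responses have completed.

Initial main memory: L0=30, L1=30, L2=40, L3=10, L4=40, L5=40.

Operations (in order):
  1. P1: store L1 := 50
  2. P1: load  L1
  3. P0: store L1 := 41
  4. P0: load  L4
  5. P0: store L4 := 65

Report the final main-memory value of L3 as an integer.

step 1: P1: store L1 := 50  ⟶  IM  (L1)  txn=BusRdX  M[L1]=30
step 2: P1: load  L1  ⟶  IM  (L1)  txn=∅  M[L1]=30
step 3: P0: store L1 := 41  ⟶  MI  (L1)  txn=BusRdX+Flush  M[L1]=50
step 4: P0: load  L4  ⟶  EI  (L4)  txn=BusRd  M[L4]=40
step 5: P0: store L4 := 65  ⟶  MI  (L4)  txn=∅  M[L4]=40

memory[L3] = 10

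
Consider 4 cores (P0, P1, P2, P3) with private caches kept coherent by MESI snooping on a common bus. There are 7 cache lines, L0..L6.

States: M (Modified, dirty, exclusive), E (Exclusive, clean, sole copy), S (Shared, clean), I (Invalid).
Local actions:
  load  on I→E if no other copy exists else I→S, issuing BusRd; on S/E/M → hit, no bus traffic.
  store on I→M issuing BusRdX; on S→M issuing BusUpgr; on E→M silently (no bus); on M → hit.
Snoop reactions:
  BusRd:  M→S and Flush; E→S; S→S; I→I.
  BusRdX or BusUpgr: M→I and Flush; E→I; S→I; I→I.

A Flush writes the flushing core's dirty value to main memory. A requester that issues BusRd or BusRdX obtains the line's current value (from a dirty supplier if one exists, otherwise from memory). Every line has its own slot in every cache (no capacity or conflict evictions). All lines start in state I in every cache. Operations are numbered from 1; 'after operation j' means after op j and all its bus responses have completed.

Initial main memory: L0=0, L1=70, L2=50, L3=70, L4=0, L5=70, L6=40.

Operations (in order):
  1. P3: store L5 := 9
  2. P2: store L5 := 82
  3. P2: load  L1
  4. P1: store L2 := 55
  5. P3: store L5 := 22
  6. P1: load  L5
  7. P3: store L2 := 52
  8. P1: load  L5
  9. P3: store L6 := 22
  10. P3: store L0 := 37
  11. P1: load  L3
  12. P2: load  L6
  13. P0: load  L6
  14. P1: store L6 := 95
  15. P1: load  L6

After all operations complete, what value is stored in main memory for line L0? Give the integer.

[1] P3: store L5 := 9 | P0:I, P1:I, P2:I, P3:M(9) | bus: BusRdX
[2] P2: store L5 := 82 | P0:I, P1:I, P2:M(82), P3:I | bus: BusRdX,Flush
[3] P2: load  L1 | P0:I, P1:I, P2:E(70), P3:I | bus: BusRd
[4] P1: store L2 := 55 | P0:I, P1:M(55), P2:I, P3:I | bus: BusRdX
[5] P3: store L5 := 22 | P0:I, P1:I, P2:I, P3:M(22) | bus: BusRdX,Flush
[6] P1: load  L5 | P0:I, P1:S(22), P2:I, P3:S(22) | bus: BusRd,Flush
[7] P3: store L2 := 52 | P0:I, P1:I, P2:I, P3:M(52) | bus: BusRdX,Flush
[8] P1: load  L5 | P0:I, P1:S(22), P2:I, P3:S(22) | bus: none
[9] P3: store L6 := 22 | P0:I, P1:I, P2:I, P3:M(22) | bus: BusRdX
[10] P3: store L0 := 37 | P0:I, P1:I, P2:I, P3:M(37) | bus: BusRdX
[11] P1: load  L3 | P0:I, P1:E(70), P2:I, P3:I | bus: BusRd
[12] P2: load  L6 | P0:I, P1:I, P2:S(22), P3:S(22) | bus: BusRd,Flush
[13] P0: load  L6 | P0:S(22), P1:I, P2:S(22), P3:S(22) | bus: BusRd
[14] P1: store L6 := 95 | P0:I, P1:M(95), P2:I, P3:I | bus: BusRdX
[15] P1: load  L6 | P0:I, P1:M(95), P2:I, P3:I | bus: none

memory[L0] = 0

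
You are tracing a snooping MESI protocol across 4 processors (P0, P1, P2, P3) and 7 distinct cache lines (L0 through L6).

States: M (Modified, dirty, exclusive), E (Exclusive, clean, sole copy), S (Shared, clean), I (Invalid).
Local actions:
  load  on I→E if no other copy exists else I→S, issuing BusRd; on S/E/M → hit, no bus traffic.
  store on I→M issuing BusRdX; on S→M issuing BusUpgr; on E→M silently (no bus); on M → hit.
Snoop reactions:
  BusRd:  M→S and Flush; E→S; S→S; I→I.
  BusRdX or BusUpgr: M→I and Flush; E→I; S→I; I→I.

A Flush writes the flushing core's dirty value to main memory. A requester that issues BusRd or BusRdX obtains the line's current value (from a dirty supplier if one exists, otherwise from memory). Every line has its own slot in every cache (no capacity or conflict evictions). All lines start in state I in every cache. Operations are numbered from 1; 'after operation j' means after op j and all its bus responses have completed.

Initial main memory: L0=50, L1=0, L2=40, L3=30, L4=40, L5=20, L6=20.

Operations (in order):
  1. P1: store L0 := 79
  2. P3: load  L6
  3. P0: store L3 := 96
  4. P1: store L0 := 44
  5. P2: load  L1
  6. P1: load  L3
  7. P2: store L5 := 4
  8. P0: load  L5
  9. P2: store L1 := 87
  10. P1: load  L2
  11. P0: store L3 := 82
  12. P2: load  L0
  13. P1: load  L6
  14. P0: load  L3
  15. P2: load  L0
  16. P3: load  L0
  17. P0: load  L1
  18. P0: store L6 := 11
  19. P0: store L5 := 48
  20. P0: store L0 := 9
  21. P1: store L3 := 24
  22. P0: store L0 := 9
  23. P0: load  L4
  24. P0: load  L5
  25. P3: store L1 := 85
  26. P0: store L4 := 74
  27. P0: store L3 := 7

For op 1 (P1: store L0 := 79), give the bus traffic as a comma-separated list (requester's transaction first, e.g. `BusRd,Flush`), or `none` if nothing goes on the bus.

  op1 P1: store L0 := 79 → I/M/I/I on L0; bus BusRdX; mem=50
  op2 P3: load  L6 → I/I/I/E on L6; bus BusRd; mem=20
  op3 P0: store L3 := 96 → M/I/I/I on L3; bus BusRdX; mem=30
  op4 P1: store L0 := 44 → I/M/I/I on L0; bus (none); mem=50
  op5 P2: load  L1 → I/I/E/I on L1; bus BusRd; mem=0
  op6 P1: load  L3 → S/S/I/I on L3; bus BusRd Flush; mem=96
  op7 P2: store L5 := 4 → I/I/M/I on L5; bus BusRdX; mem=20
  op8 P0: load  L5 → S/I/S/I on L5; bus BusRd Flush; mem=4
  op9 P2: store L1 := 87 → I/I/M/I on L1; bus (none); mem=0
  op10 P1: load  L2 → I/E/I/I on L2; bus BusRd; mem=40
  op11 P0: store L3 := 82 → M/I/I/I on L3; bus BusUpgr; mem=96
  op12 P2: load  L0 → I/S/S/I on L0; bus BusRd Flush; mem=44
  op13 P1: load  L6 → I/S/I/S on L6; bus BusRd; mem=20
  op14 P0: load  L3 → M/I/I/I on L3; bus (none); mem=96
  op15 P2: load  L0 → I/S/S/I on L0; bus (none); mem=44
  op16 P3: load  L0 → I/S/S/S on L0; bus BusRd; mem=44
  op17 P0: load  L1 → S/I/S/I on L1; bus BusRd Flush; mem=87
  op18 P0: store L6 := 11 → M/I/I/I on L6; bus BusRdX; mem=20
  op19 P0: store L5 := 48 → M/I/I/I on L5; bus BusUpgr; mem=4
  op20 P0: store L0 := 9 → M/I/I/I on L0; bus BusRdX; mem=44
  op21 P1: store L3 := 24 → I/M/I/I on L3; bus BusRdX Flush; mem=82
  op22 P0: store L0 := 9 → M/I/I/I on L0; bus (none); mem=44
  op23 P0: load  L4 → E/I/I/I on L4; bus BusRd; mem=40
  op24 P0: load  L5 → M/I/I/I on L5; bus (none); mem=4
  op25 P3: store L1 := 85 → I/I/I/M on L1; bus BusRdX; mem=87
  op26 P0: store L4 := 74 → M/I/I/I on L4; bus (none); mem=40
  op27 P0: store L3 := 7 → M/I/I/I on L3; bus BusRdX Flush; mem=24

bus = BusRdX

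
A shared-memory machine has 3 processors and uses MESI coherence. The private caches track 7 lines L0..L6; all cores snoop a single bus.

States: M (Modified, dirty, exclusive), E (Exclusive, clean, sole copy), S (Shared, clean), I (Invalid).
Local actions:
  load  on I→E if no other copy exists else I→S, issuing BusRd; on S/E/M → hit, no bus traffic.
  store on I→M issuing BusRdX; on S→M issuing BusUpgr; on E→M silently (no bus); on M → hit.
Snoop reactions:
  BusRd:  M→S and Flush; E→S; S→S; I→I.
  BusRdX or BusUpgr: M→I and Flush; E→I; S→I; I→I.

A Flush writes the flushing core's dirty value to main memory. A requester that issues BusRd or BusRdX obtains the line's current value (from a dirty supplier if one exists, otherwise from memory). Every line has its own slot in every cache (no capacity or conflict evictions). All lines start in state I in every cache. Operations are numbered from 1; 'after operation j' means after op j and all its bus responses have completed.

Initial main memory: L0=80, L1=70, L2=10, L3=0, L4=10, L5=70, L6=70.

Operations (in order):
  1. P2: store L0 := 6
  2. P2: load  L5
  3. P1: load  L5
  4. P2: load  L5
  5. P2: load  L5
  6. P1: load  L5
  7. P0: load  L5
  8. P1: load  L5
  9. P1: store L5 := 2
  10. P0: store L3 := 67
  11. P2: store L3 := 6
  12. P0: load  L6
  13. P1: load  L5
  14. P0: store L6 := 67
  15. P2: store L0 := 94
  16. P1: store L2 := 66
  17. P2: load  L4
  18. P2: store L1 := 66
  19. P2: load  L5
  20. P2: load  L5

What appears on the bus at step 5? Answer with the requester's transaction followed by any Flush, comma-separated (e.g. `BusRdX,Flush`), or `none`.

bus = none

[1] P2: store L0 := 6 | P0:I, P1:I, P2:M(6) | bus: BusRdX
[2] P2: load  L5 | P0:I, P1:I, P2:E(70) | bus: BusRd
[3] P1: load  L5 | P0:I, P1:S(70), P2:S(70) | bus: BusRd
[4] P2: load  L5 | P0:I, P1:S(70), P2:S(70) | bus: none
[5] P2: load  L5 | P0:I, P1:S(70), P2:S(70) | bus: none
[6] P1: load  L5 | P0:I, P1:S(70), P2:S(70) | bus: none
[7] P0: load  L5 | P0:S(70), P1:S(70), P2:S(70) | bus: BusRd
[8] P1: load  L5 | P0:S(70), P1:S(70), P2:S(70) | bus: none
[9] P1: store L5 := 2 | P0:I, P1:M(2), P2:I | bus: BusUpgr
[10] P0: store L3 := 67 | P0:M(67), P1:I, P2:I | bus: BusRdX
[11] P2: store L3 := 6 | P0:I, P1:I, P2:M(6) | bus: BusRdX,Flush
[12] P0: load  L6 | P0:E(70), P1:I, P2:I | bus: BusRd
[13] P1: load  L5 | P0:I, P1:M(2), P2:I | bus: none
[14] P0: store L6 := 67 | P0:M(67), P1:I, P2:I | bus: none
[15] P2: store L0 := 94 | P0:I, P1:I, P2:M(94) | bus: none
[16] P1: store L2 := 66 | P0:I, P1:M(66), P2:I | bus: BusRdX
[17] P2: load  L4 | P0:I, P1:I, P2:E(10) | bus: BusRd
[18] P2: store L1 := 66 | P0:I, P1:I, P2:M(66) | bus: BusRdX
[19] P2: load  L5 | P0:I, P1:S(2), P2:S(2) | bus: BusRd,Flush
[20] P2: load  L5 | P0:I, P1:S(2), P2:S(2) | bus: none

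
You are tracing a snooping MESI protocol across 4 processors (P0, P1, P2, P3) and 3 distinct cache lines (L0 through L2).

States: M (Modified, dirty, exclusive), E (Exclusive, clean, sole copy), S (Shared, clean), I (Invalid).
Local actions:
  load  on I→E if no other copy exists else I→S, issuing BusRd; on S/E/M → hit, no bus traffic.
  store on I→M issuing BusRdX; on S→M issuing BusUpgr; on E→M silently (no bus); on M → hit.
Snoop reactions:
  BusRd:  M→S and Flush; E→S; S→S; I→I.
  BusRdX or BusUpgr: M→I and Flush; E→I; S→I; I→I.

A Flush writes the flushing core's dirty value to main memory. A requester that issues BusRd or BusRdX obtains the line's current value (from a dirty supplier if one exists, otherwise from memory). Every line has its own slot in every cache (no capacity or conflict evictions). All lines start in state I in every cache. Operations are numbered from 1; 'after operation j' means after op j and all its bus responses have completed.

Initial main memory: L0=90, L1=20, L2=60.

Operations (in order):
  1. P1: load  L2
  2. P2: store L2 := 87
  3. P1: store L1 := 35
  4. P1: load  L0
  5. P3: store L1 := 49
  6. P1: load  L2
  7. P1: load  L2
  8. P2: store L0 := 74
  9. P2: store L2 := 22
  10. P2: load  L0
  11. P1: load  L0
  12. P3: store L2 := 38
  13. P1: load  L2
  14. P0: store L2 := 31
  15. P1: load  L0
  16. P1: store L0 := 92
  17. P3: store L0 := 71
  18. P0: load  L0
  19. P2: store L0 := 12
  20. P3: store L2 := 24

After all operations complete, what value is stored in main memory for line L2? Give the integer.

memory[L2] = 31

step 1: P1: load  L2  ⟶  IEII  (L2)  txn=BusRd  M[L2]=60
step 2: P2: store L2 := 87  ⟶  IIMI  (L2)  txn=BusRdX  M[L2]=60
step 3: P1: store L1 := 35  ⟶  IMII  (L1)  txn=BusRdX  M[L1]=20
step 4: P1: load  L0  ⟶  IEII  (L0)  txn=BusRd  M[L0]=90
step 5: P3: store L1 := 49  ⟶  IIIM  (L1)  txn=BusRdX+Flush  M[L1]=35
step 6: P1: load  L2  ⟶  ISSI  (L2)  txn=BusRd+Flush  M[L2]=87
step 7: P1: load  L2  ⟶  ISSI  (L2)  txn=∅  M[L2]=87
step 8: P2: store L0 := 74  ⟶  IIMI  (L0)  txn=BusRdX  M[L0]=90
step 9: P2: store L2 := 22  ⟶  IIMI  (L2)  txn=BusUpgr  M[L2]=87
step 10: P2: load  L0  ⟶  IIMI  (L0)  txn=∅  M[L0]=90
step 11: P1: load  L0  ⟶  ISSI  (L0)  txn=BusRd+Flush  M[L0]=74
step 12: P3: store L2 := 38  ⟶  IIIM  (L2)  txn=BusRdX+Flush  M[L2]=22
step 13: P1: load  L2  ⟶  ISIS  (L2)  txn=BusRd+Flush  M[L2]=38
step 14: P0: store L2 := 31  ⟶  MIII  (L2)  txn=BusRdX  M[L2]=38
step 15: P1: load  L0  ⟶  ISSI  (L0)  txn=∅  M[L0]=74
step 16: P1: store L0 := 92  ⟶  IMII  (L0)  txn=BusUpgr  M[L0]=74
step 17: P3: store L0 := 71  ⟶  IIIM  (L0)  txn=BusRdX+Flush  M[L0]=92
step 18: P0: load  L0  ⟶  SIIS  (L0)  txn=BusRd+Flush  M[L0]=71
step 19: P2: store L0 := 12  ⟶  IIMI  (L0)  txn=BusRdX  M[L0]=71
step 20: P3: store L2 := 24  ⟶  IIIM  (L2)  txn=BusRdX+Flush  M[L2]=31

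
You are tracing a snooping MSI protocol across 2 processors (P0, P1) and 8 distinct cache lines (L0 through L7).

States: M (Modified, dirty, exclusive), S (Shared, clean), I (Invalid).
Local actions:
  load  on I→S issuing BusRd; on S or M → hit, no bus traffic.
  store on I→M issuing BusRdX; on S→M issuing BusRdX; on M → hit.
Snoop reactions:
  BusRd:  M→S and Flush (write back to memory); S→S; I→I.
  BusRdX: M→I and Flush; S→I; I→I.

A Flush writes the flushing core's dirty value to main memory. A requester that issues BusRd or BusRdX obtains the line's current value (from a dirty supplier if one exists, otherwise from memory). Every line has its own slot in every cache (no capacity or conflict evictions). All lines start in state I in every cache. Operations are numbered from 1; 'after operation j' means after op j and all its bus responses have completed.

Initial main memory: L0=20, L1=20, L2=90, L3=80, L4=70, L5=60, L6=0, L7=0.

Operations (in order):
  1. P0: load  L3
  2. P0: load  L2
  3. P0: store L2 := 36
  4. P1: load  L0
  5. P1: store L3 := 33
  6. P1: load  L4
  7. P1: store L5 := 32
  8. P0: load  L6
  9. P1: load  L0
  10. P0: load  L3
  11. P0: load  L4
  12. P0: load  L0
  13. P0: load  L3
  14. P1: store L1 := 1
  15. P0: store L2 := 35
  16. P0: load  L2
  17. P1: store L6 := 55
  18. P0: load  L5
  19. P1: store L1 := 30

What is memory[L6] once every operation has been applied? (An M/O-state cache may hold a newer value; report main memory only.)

[1] P0: load  L3 | P0:S(80), P1:I | bus: BusRd
[2] P0: load  L2 | P0:S(90), P1:I | bus: BusRd
[3] P0: store L2 := 36 | P0:M(36), P1:I | bus: BusRdX
[4] P1: load  L0 | P0:I, P1:S(20) | bus: BusRd
[5] P1: store L3 := 33 | P0:I, P1:M(33) | bus: BusRdX
[6] P1: load  L4 | P0:I, P1:S(70) | bus: BusRd
[7] P1: store L5 := 32 | P0:I, P1:M(32) | bus: BusRdX
[8] P0: load  L6 | P0:S(0), P1:I | bus: BusRd
[9] P1: load  L0 | P0:I, P1:S(20) | bus: none
[10] P0: load  L3 | P0:S(33), P1:S(33) | bus: BusRd,Flush
[11] P0: load  L4 | P0:S(70), P1:S(70) | bus: BusRd
[12] P0: load  L0 | P0:S(20), P1:S(20) | bus: BusRd
[13] P0: load  L3 | P0:S(33), P1:S(33) | bus: none
[14] P1: store L1 := 1 | P0:I, P1:M(1) | bus: BusRdX
[15] P0: store L2 := 35 | P0:M(35), P1:I | bus: none
[16] P0: load  L2 | P0:M(35), P1:I | bus: none
[17] P1: store L6 := 55 | P0:I, P1:M(55) | bus: BusRdX
[18] P0: load  L5 | P0:S(32), P1:S(32) | bus: BusRd,Flush
[19] P1: store L1 := 30 | P0:I, P1:M(30) | bus: none

memory[L6] = 0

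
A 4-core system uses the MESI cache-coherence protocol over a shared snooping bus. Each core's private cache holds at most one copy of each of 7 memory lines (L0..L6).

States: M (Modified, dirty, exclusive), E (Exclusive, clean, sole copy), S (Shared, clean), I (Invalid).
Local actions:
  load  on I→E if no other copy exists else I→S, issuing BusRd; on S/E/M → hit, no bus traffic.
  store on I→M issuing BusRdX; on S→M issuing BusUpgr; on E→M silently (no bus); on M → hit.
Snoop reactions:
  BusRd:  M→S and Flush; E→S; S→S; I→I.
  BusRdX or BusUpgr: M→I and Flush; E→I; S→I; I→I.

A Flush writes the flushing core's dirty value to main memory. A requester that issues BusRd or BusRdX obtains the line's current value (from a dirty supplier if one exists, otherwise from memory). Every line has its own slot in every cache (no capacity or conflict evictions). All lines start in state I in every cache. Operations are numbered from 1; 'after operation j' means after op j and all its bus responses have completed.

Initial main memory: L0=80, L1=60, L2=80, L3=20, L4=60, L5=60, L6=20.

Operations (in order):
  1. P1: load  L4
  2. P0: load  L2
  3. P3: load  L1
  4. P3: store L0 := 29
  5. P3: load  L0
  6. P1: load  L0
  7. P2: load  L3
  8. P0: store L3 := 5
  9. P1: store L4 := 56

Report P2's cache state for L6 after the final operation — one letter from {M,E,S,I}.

state = I

[1] P1: load  L4 | P0:I, P1:E(60), P2:I, P3:I | bus: BusRd
[2] P0: load  L2 | P0:E(80), P1:I, P2:I, P3:I | bus: BusRd
[3] P3: load  L1 | P0:I, P1:I, P2:I, P3:E(60) | bus: BusRd
[4] P3: store L0 := 29 | P0:I, P1:I, P2:I, P3:M(29) | bus: BusRdX
[5] P3: load  L0 | P0:I, P1:I, P2:I, P3:M(29) | bus: none
[6] P1: load  L0 | P0:I, P1:S(29), P2:I, P3:S(29) | bus: BusRd,Flush
[7] P2: load  L3 | P0:I, P1:I, P2:E(20), P3:I | bus: BusRd
[8] P0: store L3 := 5 | P0:M(5), P1:I, P2:I, P3:I | bus: BusRdX
[9] P1: store L4 := 56 | P0:I, P1:M(56), P2:I, P3:I | bus: none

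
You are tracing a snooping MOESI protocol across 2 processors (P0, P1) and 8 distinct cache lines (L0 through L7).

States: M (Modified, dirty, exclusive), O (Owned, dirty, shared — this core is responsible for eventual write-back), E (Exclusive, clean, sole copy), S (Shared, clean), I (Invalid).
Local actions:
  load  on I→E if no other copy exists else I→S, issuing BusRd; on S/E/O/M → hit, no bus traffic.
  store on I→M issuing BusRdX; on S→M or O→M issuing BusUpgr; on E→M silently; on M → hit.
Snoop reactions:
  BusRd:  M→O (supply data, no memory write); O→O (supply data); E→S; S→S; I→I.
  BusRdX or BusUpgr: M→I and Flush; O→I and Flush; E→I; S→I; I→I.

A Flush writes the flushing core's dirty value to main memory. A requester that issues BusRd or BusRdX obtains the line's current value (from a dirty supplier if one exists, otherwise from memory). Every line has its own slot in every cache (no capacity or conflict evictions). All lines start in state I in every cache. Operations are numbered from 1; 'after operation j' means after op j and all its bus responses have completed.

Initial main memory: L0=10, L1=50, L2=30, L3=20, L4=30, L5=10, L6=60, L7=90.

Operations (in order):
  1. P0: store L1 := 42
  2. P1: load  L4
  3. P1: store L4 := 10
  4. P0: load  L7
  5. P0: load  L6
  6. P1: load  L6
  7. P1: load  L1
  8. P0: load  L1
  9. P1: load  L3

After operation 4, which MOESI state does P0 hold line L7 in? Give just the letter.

state = E

  op1 P0: store L1 := 42 → M/I on L1; bus BusRdX; mem=50
  op2 P1: load  L4 → I/E on L4; bus BusRd; mem=30
  op3 P1: store L4 := 10 → I/M on L4; bus (none); mem=30
  op4 P0: load  L7 → E/I on L7; bus BusRd; mem=90
  op5 P0: load  L6 → E/I on L6; bus BusRd; mem=60
  op6 P1: load  L6 → S/S on L6; bus BusRd; mem=60
  op7 P1: load  L1 → O/S on L1; bus BusRd; mem=50
  op8 P0: load  L1 → O/S on L1; bus (none); mem=50
  op9 P1: load  L3 → I/E on L3; bus BusRd; mem=20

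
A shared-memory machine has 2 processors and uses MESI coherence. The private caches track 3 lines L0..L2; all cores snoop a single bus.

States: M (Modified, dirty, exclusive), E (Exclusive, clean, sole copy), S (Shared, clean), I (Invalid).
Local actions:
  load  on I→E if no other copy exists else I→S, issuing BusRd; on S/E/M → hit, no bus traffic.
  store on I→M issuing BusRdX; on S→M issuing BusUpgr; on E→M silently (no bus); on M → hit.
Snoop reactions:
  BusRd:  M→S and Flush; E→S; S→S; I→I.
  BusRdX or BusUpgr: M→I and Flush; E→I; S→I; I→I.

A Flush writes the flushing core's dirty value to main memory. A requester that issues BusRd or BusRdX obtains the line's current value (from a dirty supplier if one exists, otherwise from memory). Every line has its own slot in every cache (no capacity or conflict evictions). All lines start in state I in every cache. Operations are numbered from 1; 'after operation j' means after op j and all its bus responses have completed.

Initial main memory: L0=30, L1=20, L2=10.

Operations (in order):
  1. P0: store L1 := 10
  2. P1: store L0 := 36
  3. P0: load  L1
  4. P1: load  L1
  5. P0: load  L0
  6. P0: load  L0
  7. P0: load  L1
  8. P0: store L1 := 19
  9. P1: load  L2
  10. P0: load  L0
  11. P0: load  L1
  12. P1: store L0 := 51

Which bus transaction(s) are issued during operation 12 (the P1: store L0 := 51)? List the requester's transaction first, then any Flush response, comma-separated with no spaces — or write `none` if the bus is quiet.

bus = BusUpgr

[1] P0: store L1 := 10 | P0:M(10), P1:I | bus: BusRdX
[2] P1: store L0 := 36 | P0:I, P1:M(36) | bus: BusRdX
[3] P0: load  L1 | P0:M(10), P1:I | bus: none
[4] P1: load  L1 | P0:S(10), P1:S(10) | bus: BusRd,Flush
[5] P0: load  L0 | P0:S(36), P1:S(36) | bus: BusRd,Flush
[6] P0: load  L0 | P0:S(36), P1:S(36) | bus: none
[7] P0: load  L1 | P0:S(10), P1:S(10) | bus: none
[8] P0: store L1 := 19 | P0:M(19), P1:I | bus: BusUpgr
[9] P1: load  L2 | P0:I, P1:E(10) | bus: BusRd
[10] P0: load  L0 | P0:S(36), P1:S(36) | bus: none
[11] P0: load  L1 | P0:M(19), P1:I | bus: none
[12] P1: store L0 := 51 | P0:I, P1:M(51) | bus: BusUpgr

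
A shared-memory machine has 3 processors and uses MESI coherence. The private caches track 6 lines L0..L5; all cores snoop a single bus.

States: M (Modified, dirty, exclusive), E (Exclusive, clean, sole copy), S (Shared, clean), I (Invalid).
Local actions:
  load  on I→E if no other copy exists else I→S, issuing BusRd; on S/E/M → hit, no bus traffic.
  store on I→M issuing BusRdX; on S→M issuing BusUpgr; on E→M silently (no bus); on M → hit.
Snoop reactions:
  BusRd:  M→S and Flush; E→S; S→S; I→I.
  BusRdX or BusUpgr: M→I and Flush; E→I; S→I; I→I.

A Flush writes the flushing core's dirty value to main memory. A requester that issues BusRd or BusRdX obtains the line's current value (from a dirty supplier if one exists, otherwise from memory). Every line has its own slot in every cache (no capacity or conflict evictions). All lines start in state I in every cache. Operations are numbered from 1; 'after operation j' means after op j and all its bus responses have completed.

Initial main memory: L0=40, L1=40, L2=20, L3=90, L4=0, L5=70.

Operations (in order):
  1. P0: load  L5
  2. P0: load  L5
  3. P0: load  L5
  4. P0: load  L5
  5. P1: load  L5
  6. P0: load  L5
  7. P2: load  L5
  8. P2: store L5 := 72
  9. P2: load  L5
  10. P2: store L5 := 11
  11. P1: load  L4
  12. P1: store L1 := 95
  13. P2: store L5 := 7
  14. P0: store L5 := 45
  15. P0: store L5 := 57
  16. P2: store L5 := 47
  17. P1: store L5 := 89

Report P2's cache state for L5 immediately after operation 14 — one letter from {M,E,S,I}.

step 1: P0: load  L5  ⟶  EII  (L5)  txn=BusRd  M[L5]=70
step 2: P0: load  L5  ⟶  EII  (L5)  txn=∅  M[L5]=70
step 3: P0: load  L5  ⟶  EII  (L5)  txn=∅  M[L5]=70
step 4: P0: load  L5  ⟶  EII  (L5)  txn=∅  M[L5]=70
step 5: P1: load  L5  ⟶  SSI  (L5)  txn=BusRd  M[L5]=70
step 6: P0: load  L5  ⟶  SSI  (L5)  txn=∅  M[L5]=70
step 7: P2: load  L5  ⟶  SSS  (L5)  txn=BusRd  M[L5]=70
step 8: P2: store L5 := 72  ⟶  IIM  (L5)  txn=BusUpgr  M[L5]=70
step 9: P2: load  L5  ⟶  IIM  (L5)  txn=∅  M[L5]=70
step 10: P2: store L5 := 11  ⟶  IIM  (L5)  txn=∅  M[L5]=70
step 11: P1: load  L4  ⟶  IEI  (L4)  txn=BusRd  M[L4]=0
step 12: P1: store L1 := 95  ⟶  IMI  (L1)  txn=BusRdX  M[L1]=40
step 13: P2: store L5 := 7  ⟶  IIM  (L5)  txn=∅  M[L5]=70
step 14: P0: store L5 := 45  ⟶  MII  (L5)  txn=BusRdX+Flush  M[L5]=7
step 15: P0: store L5 := 57  ⟶  MII  (L5)  txn=∅  M[L5]=7
step 16: P2: store L5 := 47  ⟶  IIM  (L5)  txn=BusRdX+Flush  M[L5]=57
step 17: P1: store L5 := 89  ⟶  IMI  (L5)  txn=BusRdX+Flush  M[L5]=47

state = I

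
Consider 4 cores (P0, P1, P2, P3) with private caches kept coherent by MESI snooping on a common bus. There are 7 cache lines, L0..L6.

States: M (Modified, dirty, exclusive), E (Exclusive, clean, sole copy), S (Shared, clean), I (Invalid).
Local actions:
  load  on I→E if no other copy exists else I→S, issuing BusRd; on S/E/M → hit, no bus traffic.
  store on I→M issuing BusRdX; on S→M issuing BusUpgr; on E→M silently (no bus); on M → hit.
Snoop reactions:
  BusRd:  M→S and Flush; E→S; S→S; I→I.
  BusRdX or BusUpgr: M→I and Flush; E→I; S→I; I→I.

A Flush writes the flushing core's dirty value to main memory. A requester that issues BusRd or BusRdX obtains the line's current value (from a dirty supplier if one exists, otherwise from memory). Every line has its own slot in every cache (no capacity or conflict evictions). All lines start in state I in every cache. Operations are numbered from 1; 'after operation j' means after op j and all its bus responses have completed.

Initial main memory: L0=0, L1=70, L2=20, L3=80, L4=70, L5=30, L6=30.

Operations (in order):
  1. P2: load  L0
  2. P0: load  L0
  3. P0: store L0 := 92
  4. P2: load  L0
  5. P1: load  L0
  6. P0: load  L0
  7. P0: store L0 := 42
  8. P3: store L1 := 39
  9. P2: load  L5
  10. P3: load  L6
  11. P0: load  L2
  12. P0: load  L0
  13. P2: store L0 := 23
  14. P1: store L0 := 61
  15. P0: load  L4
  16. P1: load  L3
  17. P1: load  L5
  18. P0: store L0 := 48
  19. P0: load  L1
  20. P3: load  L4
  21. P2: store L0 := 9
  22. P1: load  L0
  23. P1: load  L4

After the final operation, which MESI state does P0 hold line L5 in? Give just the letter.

[1] P2: load  L0 | P0:I, P1:I, P2:E(0), P3:I | bus: BusRd
[2] P0: load  L0 | P0:S(0), P1:I, P2:S(0), P3:I | bus: BusRd
[3] P0: store L0 := 92 | P0:M(92), P1:I, P2:I, P3:I | bus: BusUpgr
[4] P2: load  L0 | P0:S(92), P1:I, P2:S(92), P3:I | bus: BusRd,Flush
[5] P1: load  L0 | P0:S(92), P1:S(92), P2:S(92), P3:I | bus: BusRd
[6] P0: load  L0 | P0:S(92), P1:S(92), P2:S(92), P3:I | bus: none
[7] P0: store L0 := 42 | P0:M(42), P1:I, P2:I, P3:I | bus: BusUpgr
[8] P3: store L1 := 39 | P0:I, P1:I, P2:I, P3:M(39) | bus: BusRdX
[9] P2: load  L5 | P0:I, P1:I, P2:E(30), P3:I | bus: BusRd
[10] P3: load  L6 | P0:I, P1:I, P2:I, P3:E(30) | bus: BusRd
[11] P0: load  L2 | P0:E(20), P1:I, P2:I, P3:I | bus: BusRd
[12] P0: load  L0 | P0:M(42), P1:I, P2:I, P3:I | bus: none
[13] P2: store L0 := 23 | P0:I, P1:I, P2:M(23), P3:I | bus: BusRdX,Flush
[14] P1: store L0 := 61 | P0:I, P1:M(61), P2:I, P3:I | bus: BusRdX,Flush
[15] P0: load  L4 | P0:E(70), P1:I, P2:I, P3:I | bus: BusRd
[16] P1: load  L3 | P0:I, P1:E(80), P2:I, P3:I | bus: BusRd
[17] P1: load  L5 | P0:I, P1:S(30), P2:S(30), P3:I | bus: BusRd
[18] P0: store L0 := 48 | P0:M(48), P1:I, P2:I, P3:I | bus: BusRdX,Flush
[19] P0: load  L1 | P0:S(39), P1:I, P2:I, P3:S(39) | bus: BusRd,Flush
[20] P3: load  L4 | P0:S(70), P1:I, P2:I, P3:S(70) | bus: BusRd
[21] P2: store L0 := 9 | P0:I, P1:I, P2:M(9), P3:I | bus: BusRdX,Flush
[22] P1: load  L0 | P0:I, P1:S(9), P2:S(9), P3:I | bus: BusRd,Flush
[23] P1: load  L4 | P0:S(70), P1:S(70), P2:I, P3:S(70) | bus: BusRd

state = I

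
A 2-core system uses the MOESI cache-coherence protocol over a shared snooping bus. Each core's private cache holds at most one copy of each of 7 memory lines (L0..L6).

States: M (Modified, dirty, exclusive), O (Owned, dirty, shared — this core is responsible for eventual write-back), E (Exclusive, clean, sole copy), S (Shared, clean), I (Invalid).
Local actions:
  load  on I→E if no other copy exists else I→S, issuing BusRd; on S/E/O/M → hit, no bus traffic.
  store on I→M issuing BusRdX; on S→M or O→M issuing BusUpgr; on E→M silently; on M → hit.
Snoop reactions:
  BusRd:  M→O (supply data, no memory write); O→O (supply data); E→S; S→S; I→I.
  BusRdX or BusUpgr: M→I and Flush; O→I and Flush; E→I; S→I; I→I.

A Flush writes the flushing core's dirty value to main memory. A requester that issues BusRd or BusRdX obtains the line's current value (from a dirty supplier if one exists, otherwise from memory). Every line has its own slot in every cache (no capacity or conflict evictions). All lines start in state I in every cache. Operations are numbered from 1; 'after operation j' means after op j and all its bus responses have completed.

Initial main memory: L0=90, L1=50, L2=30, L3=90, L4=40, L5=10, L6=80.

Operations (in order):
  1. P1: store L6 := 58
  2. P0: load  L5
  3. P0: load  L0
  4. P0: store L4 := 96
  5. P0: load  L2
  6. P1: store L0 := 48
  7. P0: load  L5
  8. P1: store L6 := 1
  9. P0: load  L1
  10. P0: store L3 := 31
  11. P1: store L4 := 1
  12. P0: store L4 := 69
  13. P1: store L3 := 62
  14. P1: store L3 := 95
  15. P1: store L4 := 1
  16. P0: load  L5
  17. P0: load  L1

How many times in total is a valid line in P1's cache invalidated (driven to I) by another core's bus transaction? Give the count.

  op1 P1: store L6 := 58 → I/M on L6; bus BusRdX; mem=80
  op2 P0: load  L5 → E/I on L5; bus BusRd; mem=10
  op3 P0: load  L0 → E/I on L0; bus BusRd; mem=90
  op4 P0: store L4 := 96 → M/I on L4; bus BusRdX; mem=40
  op5 P0: load  L2 → E/I on L2; bus BusRd; mem=30
  op6 P1: store L0 := 48 → I/M on L0; bus BusRdX; mem=90
  op7 P0: load  L5 → E/I on L5; bus (none); mem=10
  op8 P1: store L6 := 1 → I/M on L6; bus (none); mem=80
  op9 P0: load  L1 → E/I on L1; bus BusRd; mem=50
  op10 P0: store L3 := 31 → M/I on L3; bus BusRdX; mem=90
  op11 P1: store L4 := 1 → I/M on L4; bus BusRdX Flush; mem=96
  op12 P0: store L4 := 69 → M/I on L4; bus BusRdX Flush; mem=1
  op13 P1: store L3 := 62 → I/M on L3; bus BusRdX Flush; mem=31
  op14 P1: store L3 := 95 → I/M on L3; bus (none); mem=31
  op15 P1: store L4 := 1 → I/M on L4; bus BusRdX Flush; mem=69
  op16 P0: load  L5 → E/I on L5; bus (none); mem=10
  op17 P0: load  L1 → E/I on L1; bus (none); mem=50

invalidations = 1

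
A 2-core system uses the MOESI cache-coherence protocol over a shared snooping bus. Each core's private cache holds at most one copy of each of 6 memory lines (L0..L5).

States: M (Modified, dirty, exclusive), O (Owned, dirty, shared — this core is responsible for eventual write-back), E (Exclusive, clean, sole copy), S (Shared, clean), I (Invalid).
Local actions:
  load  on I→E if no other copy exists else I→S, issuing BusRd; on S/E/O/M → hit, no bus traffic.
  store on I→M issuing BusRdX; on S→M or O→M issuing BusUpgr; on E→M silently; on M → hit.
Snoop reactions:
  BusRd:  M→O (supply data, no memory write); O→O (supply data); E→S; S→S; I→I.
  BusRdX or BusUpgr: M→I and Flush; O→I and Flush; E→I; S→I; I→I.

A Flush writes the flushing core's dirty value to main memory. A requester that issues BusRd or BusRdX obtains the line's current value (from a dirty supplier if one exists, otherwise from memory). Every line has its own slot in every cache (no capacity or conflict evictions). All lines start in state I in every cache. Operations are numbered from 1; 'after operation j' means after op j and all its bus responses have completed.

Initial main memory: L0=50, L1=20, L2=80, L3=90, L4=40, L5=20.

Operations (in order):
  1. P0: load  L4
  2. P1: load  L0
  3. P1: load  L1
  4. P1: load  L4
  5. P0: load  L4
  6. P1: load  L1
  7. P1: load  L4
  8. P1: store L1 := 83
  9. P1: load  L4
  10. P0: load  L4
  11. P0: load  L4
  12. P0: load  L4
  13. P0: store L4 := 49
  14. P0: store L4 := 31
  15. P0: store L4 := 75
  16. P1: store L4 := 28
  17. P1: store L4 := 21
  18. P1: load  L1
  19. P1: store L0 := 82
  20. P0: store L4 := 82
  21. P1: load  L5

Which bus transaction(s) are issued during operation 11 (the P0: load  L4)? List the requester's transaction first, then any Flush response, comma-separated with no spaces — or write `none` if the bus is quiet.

  op1 P0: load  L4 → E/I on L4; bus BusRd; mem=40
  op2 P1: load  L0 → I/E on L0; bus BusRd; mem=50
  op3 P1: load  L1 → I/E on L1; bus BusRd; mem=20
  op4 P1: load  L4 → S/S on L4; bus BusRd; mem=40
  op5 P0: load  L4 → S/S on L4; bus (none); mem=40
  op6 P1: load  L1 → I/E on L1; bus (none); mem=20
  op7 P1: load  L4 → S/S on L4; bus (none); mem=40
  op8 P1: store L1 := 83 → I/M on L1; bus (none); mem=20
  op9 P1: load  L4 → S/S on L4; bus (none); mem=40
  op10 P0: load  L4 → S/S on L4; bus (none); mem=40
  op11 P0: load  L4 → S/S on L4; bus (none); mem=40
  op12 P0: load  L4 → S/S on L4; bus (none); mem=40
  op13 P0: store L4 := 49 → M/I on L4; bus BusUpgr; mem=40
  op14 P0: store L4 := 31 → M/I on L4; bus (none); mem=40
  op15 P0: store L4 := 75 → M/I on L4; bus (none); mem=40
  op16 P1: store L4 := 28 → I/M on L4; bus BusRdX Flush; mem=75
  op17 P1: store L4 := 21 → I/M on L4; bus (none); mem=75
  op18 P1: load  L1 → I/M on L1; bus (none); mem=20
  op19 P1: store L0 := 82 → I/M on L0; bus (none); mem=50
  op20 P0: store L4 := 82 → M/I on L4; bus BusRdX Flush; mem=21
  op21 P1: load  L5 → I/E on L5; bus BusRd; mem=20

bus = none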